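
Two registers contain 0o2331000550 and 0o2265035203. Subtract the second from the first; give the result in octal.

0o43743345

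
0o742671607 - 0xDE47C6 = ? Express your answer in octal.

0o653225701

0xDE47C6 = 0o67443706 in octal.
Subtract column by column in base 8:
  7-6 → 1
  0-0 → 0
  6-7 → 7 (borrow)
  1-3-1 → 5 (borrow)
  7-4-1 → 2
  6-4 → 2
  2-7 → 3 (borrow)
  4-6-1 → 5 (borrow)
  7-0-1 → 6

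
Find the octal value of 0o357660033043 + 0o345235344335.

Add column by column in base 8, right to left:
  3+5 = 0 carry 1
  4+3+1 = 0 carry 1
  0+3+1 = 4
  3+4 = 7
  3+4 = 7
  0+3 = 3
  0+5 = 5
  6+3 = 1 carry 1
  6+2+1 = 1 carry 1
  7+5+1 = 5 carry 1
  5+4+1 = 2 carry 1
  3+3+1 = 7

0o725115377400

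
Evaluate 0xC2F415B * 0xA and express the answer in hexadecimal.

0x79D88D8E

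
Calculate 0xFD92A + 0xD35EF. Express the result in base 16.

Add column by column in base 16, right to left:
  A+F = 9 carry 1
  2+E+1 = 1 carry 1
  9+5+1 = F
  D+3 = 0 carry 1
  F+D+1 = D carry 1
  final carry 1

0x1D0F19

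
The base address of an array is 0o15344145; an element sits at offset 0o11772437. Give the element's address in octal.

Add column by column in base 8, right to left:
  5+7 = 4 carry 1
  4+3+1 = 0 carry 1
  1+4+1 = 6
  4+2 = 6
  4+7 = 3 carry 1
  3+7+1 = 3 carry 1
  5+1+1 = 7
  1+1 = 2

0o27336604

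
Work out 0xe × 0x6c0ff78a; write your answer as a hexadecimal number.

0x5e8df898c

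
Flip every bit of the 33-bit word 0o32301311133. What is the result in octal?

Each oct digit d becomes 7−d:
  3→4, 2→5, 3→4, 0→7, 1→6, 3→4, 1→6, 1→6, 1→6, 3→4, 3→4

0o45476466644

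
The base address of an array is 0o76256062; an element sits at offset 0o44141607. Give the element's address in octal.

0o142417671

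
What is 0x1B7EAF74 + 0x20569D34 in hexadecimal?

0x3BD54CA8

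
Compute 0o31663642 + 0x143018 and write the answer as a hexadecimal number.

0o31663642 = 0x6767A2 in hexadecimal.
Add column by column in base 16, right to left:
  2+8 = A
  A+1 = B
  7+0 = 7
  6+3 = 9
  7+4 = B
  6+1 = 7

0x7B97BA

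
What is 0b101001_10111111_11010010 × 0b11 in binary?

Multiply each base-2 digit by 3, carrying:
  0×3 = 0 → write 0
  1×3 = 3 → write 1 carry 1
  0×3+1 = 1 → write 1
  0×3 = 0 → write 0
  1×3 = 3 → write 1 carry 1
  0×3+1 = 1 → write 1
  1×3 = 3 → write 1 carry 1
  1×3+1 = 4 → write 0 carry 2
  1×3+2 = 5 → write 1 carry 2
  1×3+2 = 5 → write 1 carry 2
  1×3+2 = 5 → write 1 carry 2
  1×3+2 = 5 → write 1 carry 2
  1×3+2 = 5 → write 1 carry 2
  1×3+2 = 5 → write 1 carry 2
  0×3+2 = 2 → write 0 carry 1
  1×3+1 = 4 → write 0 carry 2
  1×3+2 = 5 → write 1 carry 2
  0×3+2 = 2 → write 0 carry 1
  0×3+1 = 1 → write 1
  1×3 = 3 → write 1 carry 1
  0×3+1 = 1 → write 1
  1×3 = 3 → write 1 carry 1
  remaining carry: 1

0b11111010011111101110110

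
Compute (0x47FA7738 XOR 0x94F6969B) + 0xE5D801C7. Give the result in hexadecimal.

0x1B8E4E36A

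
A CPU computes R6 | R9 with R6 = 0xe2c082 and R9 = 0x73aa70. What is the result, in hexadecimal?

OR each hex digit independently (no carries):
  e|7=f, 2|3=3, c|a=e, 0|a=a, 8|7=f, 2|0=2

0xf3eaf2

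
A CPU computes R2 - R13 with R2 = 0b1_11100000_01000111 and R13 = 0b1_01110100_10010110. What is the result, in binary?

Subtract column by column in base 2:
  1-0 → 1
  1-1 → 0
  1-1 → 0
  0-0 → 0
  0-1 → 1 (borrow)
  0-0-1 → 1 (borrow)
  1-0-1 → 0
  0-1 → 1 (borrow)
  0-0-1 → 1 (borrow)
  0-0-1 → 1 (borrow)
  0-1-1 → 0 (borrow)
  0-0-1 → 1 (borrow)
  0-1-1 → 0 (borrow)
  1-1-1 → 1 (borrow)
  1-1-1 → 1 (borrow)
  1-0-1 → 0
  1-1 → 0

0b110101110110001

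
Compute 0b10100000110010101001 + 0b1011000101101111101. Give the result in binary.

Add column by column in base 2, right to left:
  1+1 = 0 carry 1
  0+0+1 = 1
  0+1 = 1
  1+1 = 0 carry 1
  0+1+1 = 0 carry 1
  1+1+1 = 1 carry 1
  0+1+1 = 0 carry 1
  1+0+1 = 0 carry 1
  0+1+1 = 0 carry 1
  0+1+1 = 0 carry 1
  1+0+1 = 0 carry 1
  1+1+1 = 1 carry 1
  0+0+1 = 1
  0+0 = 0
  0+0 = 0
  0+1 = 1
  0+1 = 1
  1+0 = 1
  0+1 = 1
  1+0 = 1

0b11111001100000100110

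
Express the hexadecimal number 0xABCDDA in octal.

Expand each hex digit to 4 bits: A=1010 B=1011 C=1100 D=1101 D=1101 A=1010.
Group the bits in threes: 101 010 111 100 110 111 011 010 → 52746732.

0o52746732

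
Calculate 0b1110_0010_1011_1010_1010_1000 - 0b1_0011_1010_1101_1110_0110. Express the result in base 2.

0b110011110000110011000010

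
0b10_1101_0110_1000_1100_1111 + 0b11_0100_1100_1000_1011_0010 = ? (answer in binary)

0b11000100011000110000001

Add column by column in base 2, right to left:
  1+0 = 1
  1+1 = 0 carry 1
  1+0+1 = 0 carry 1
  1+0+1 = 0 carry 1
  0+1+1 = 0 carry 1
  0+1+1 = 0 carry 1
  1+0+1 = 0 carry 1
  1+1+1 = 1 carry 1
  0+0+1 = 1
  0+0 = 0
  0+0 = 0
  1+1 = 0 carry 1
  0+0+1 = 1
  1+0 = 1
  1+1 = 0 carry 1
  0+1+1 = 0 carry 1
  1+0+1 = 0 carry 1
  0+0+1 = 1
  1+1 = 0 carry 1
  1+0+1 = 0 carry 1
  0+1+1 = 0 carry 1
  1+1+1 = 1 carry 1
  final carry 1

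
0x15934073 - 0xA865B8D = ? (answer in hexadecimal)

0xB0CE4E6

Subtract column by column in base 16:
  3-D → 6 (borrow)
  7-8-1 → E (borrow)
  0-B-1 → 4 (borrow)
  4-5-1 → E (borrow)
  3-6-1 → C (borrow)
  9-8-1 → 0
  5-A → B (borrow)
  1-0-1 → 0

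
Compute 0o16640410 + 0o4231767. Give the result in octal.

0o23072377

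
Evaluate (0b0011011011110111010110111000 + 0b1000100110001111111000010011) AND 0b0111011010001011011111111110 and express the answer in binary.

0b100000010000011001111001010

Add column by column in base 2, right to left:
  0+1 = 1
  0+1 = 1
  0+0 = 0
  1+0 = 1
  1+1 = 0 carry 1
  1+0+1 = 0 carry 1
  0+0+1 = 1
  1+0 = 1
  1+0 = 1
  0+1 = 1
  1+1 = 0 carry 1
  0+1+1 = 0 carry 1
  1+1+1 = 1 carry 1
  1+1+1 = 1 carry 1
  1+1+1 = 1 carry 1
  0+1+1 = 0 carry 1
  1+0+1 = 0 carry 1
  1+0+1 = 0 carry 1
  1+0+1 = 0 carry 1
  1+1+1 = 1 carry 1
  0+1+1 = 0 carry 1
  1+0+1 = 0 carry 1
  1+0+1 = 0 carry 1
  0+1+1 = 0 carry 1
  1+0+1 = 0 carry 1
  1+0+1 = 0 carry 1
  0+0+1 = 1
  0+1 = 1
Sum = 0b1100000010000111001111001011; now AND with 0b0111011010001011011111111110:
  1100000010000111001111001011
& 0111011010001011011111111110
= 0100000010000011001111001010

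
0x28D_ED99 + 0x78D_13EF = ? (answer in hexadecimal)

0xA1B0188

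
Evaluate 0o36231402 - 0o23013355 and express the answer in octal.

Subtract column by column in base 8:
  2-5 → 5 (borrow)
  0-5-1 → 2 (borrow)
  4-3-1 → 0
  1-3 → 6 (borrow)
  3-1-1 → 1
  2-0 → 2
  6-3 → 3
  3-2 → 1

0o13216025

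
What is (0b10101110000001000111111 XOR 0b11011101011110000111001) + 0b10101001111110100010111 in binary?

0b100011101011101100011101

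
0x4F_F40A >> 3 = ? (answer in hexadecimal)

0x9FE81

3 bits is not a whole number of base-16 digits; in binary: 10011111111010000001010 >> 3 = 10011111111010000001.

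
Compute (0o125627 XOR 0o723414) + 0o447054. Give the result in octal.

First 0o125627 XOR 0o723414 = 0o606233.
Add column by column in base 8, right to left:
  3+4 = 7
  3+5 = 0 carry 1
  2+0+1 = 3
  6+7 = 5 carry 1
  0+4+1 = 5
  6+4 = 2 carry 1
  final carry 1

0o1255307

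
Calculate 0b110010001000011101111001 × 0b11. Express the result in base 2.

0b10010110011001011001101011

Multiply each base-2 digit by 3, carrying:
  1×3 = 3 → write 1 carry 1
  0×3+1 = 1 → write 1
  0×3 = 0 → write 0
  1×3 = 3 → write 1 carry 1
  1×3+1 = 4 → write 0 carry 2
  1×3+2 = 5 → write 1 carry 2
  1×3+2 = 5 → write 1 carry 2
  0×3+2 = 2 → write 0 carry 1
  1×3+1 = 4 → write 0 carry 2
  1×3+2 = 5 → write 1 carry 2
  1×3+2 = 5 → write 1 carry 2
  0×3+2 = 2 → write 0 carry 1
  0×3+1 = 1 → write 1
  0×3 = 0 → write 0
  0×3 = 0 → write 0
  1×3 = 3 → write 1 carry 1
  0×3+1 = 1 → write 1
  0×3 = 0 → write 0
  0×3 = 0 → write 0
  1×3 = 3 → write 1 carry 1
  0×3+1 = 1 → write 1
  0×3 = 0 → write 0
  1×3 = 3 → write 1 carry 1
  1×3+1 = 4 → write 0 carry 2
  remaining carry: 10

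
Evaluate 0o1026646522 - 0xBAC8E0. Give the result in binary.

0b111101000001000010001110010

0o1026646522 = 0b1000010110110100110101010010 in binary.
0xBAC8E0 = 0b101110101100100011100000 in binary.
Subtract column by column in base 2:
  0-0 → 0
  1-0 → 1
  0-0 → 0
  0-0 → 0
  1-0 → 1
  0-1 → 1 (borrow)
  1-1-1 → 1 (borrow)
  0-1-1 → 0 (borrow)
  1-0-1 → 0
  0-0 → 0
  1-0 → 1
  1-1 → 0
  0-0 → 0
  0-0 → 0
  1-1 → 0
  0-1 → 1 (borrow)
  1-0-1 → 0
  1-1 → 0
  0-0 → 0
  1-1 → 0
  1-1 → 0
  0-1 → 1 (borrow)
  1-0-1 → 0
  0-1 → 1 (borrow)
  0-0-1 → 1 (borrow)
  0-0-1 → 1 (borrow)
  0-0-1 → 1 (borrow)
  1-0-1 → 0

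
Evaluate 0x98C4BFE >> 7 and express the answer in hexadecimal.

0x131897

7 bits is not a whole number of base-16 digits; in binary: 1001100011000100101111111110 >> 7 = 100110001100010010111.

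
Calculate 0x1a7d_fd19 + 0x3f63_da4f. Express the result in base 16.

Add column by column in base 16, right to left:
  9+f = 8 carry 1
  1+4+1 = 6
  d+a = 7 carry 1
  f+d+1 = d carry 1
  d+3+1 = 1 carry 1
  7+6+1 = e
  a+f = 9 carry 1
  1+3+1 = 5

0x59e1d768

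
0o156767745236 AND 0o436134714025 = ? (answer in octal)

AND each oct digit independently (no carries):
  1&4=0, 5&3=1, 6&6=6, 7&1=1, 6&3=2, 7&4=4, 7&7=7, 4&1=0, 5&4=4, 2&0=0, 3&2=2, 6&5=4

0o016124704024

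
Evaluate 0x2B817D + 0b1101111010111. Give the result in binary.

0x2B817D = 0b1010111000000101111101 in binary.
Add column by column in base 2, right to left:
  1+1 = 0 carry 1
  0+1+1 = 0 carry 1
  1+1+1 = 1 carry 1
  1+0+1 = 0 carry 1
  1+1+1 = 1 carry 1
  1+0+1 = 0 carry 1
  1+1+1 = 1 carry 1
  0+1+1 = 0 carry 1
  1+1+1 = 1 carry 1
  0+1+1 = 0 carry 1
  0+0+1 = 1
  0+1 = 1
  0+1 = 1
  0+0 = 0
  0+0 = 0
  1+0 = 1
  1+0 = 1
  1+0 = 1
  0+0 = 0
  1+0 = 1
  0+0 = 0
  1+0 = 1

0b1010111001110101010100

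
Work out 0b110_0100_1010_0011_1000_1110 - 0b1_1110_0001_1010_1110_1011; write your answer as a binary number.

0b10001101000100010100011

Subtract column by column in base 2:
  0-1 → 1 (borrow)
  1-1-1 → 1 (borrow)
  1-0-1 → 0
  1-1 → 0
  0-0 → 0
  0-1 → 1 (borrow)
  0-1-1 → 0 (borrow)
  1-1-1 → 1 (borrow)
  1-0-1 → 0
  1-1 → 0
  0-0 → 0
  0-1 → 1 (borrow)
  0-1-1 → 0 (borrow)
  1-0-1 → 0
  0-0 → 0
  1-0 → 1
  0-0 → 0
  0-1 → 1 (borrow)
  1-1-1 → 1 (borrow)
  0-1-1 → 0 (borrow)
  0-1-1 → 0 (borrow)
  1-0-1 → 0
  1-0 → 1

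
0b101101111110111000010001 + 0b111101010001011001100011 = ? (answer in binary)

Add column by column in base 2, right to left:
  1+1 = 0 carry 1
  0+1+1 = 0 carry 1
  0+0+1 = 1
  0+0 = 0
  1+0 = 1
  0+1 = 1
  0+1 = 1
  0+0 = 0
  0+0 = 0
  1+1 = 0 carry 1
  1+1+1 = 1 carry 1
  1+0+1 = 0 carry 1
  0+1+1 = 0 carry 1
  1+0+1 = 0 carry 1
  1+0+1 = 0 carry 1
  1+0+1 = 0 carry 1
  1+1+1 = 1 carry 1
  1+0+1 = 0 carry 1
  1+1+1 = 1 carry 1
  0+0+1 = 1
  1+1 = 0 carry 1
  1+1+1 = 1 carry 1
  0+1+1 = 0 carry 1
  1+1+1 = 1 carry 1
  final carry 1

0b1101011010000010001110100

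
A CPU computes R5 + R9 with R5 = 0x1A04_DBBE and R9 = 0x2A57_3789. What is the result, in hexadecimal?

0x445C1347

Add column by column in base 16, right to left:
  E+9 = 7 carry 1
  B+8+1 = 4 carry 1
  B+7+1 = 3 carry 1
  D+3+1 = 1 carry 1
  4+7+1 = C
  0+5 = 5
  A+A = 4 carry 1
  1+2+1 = 4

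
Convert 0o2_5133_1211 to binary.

Each octal digit is 3 bits: 2=010 5=101 1=001 3=011 3=011 1=001 2=010 1=001 1=001.

0b10101001011011001010001001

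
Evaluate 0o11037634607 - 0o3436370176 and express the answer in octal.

Subtract column by column in base 8:
  7-6 → 1
  0-7 → 1 (borrow)
  6-1-1 → 4
  4-0 → 4
  3-7 → 4 (borrow)
  6-3-1 → 2
  7-6 → 1
  3-3 → 0
  0-4 → 4 (borrow)
  1-3-1 → 5 (borrow)
  1-0-1 → 0

0o5401244411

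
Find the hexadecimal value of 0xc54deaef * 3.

Multiply each base-16 digit by 3, carrying:
  f×3 = 45 → write d carry 2
  e×3+2 = 44 → write c carry 2
  a×3+2 = 32 → write 0 carry 2
  e×3+2 = 44 → write c carry 2
  d×3+2 = 41 → write 9 carry 2
  4×3+2 = 14 → write e
  5×3 = 15 → write f
  c×3 = 36 → write 4 carry 2
  remaining carry: 2

0x24fe9c0cd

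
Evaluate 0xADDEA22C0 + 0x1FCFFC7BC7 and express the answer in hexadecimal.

0x2AADE69E87

Add column by column in base 16, right to left:
  0+7 = 7
  C+C = 8 carry 1
  2+B+1 = E
  2+7 = 9
  A+C = 6 carry 1
  E+F+1 = E carry 1
  D+F+1 = D carry 1
  D+C+1 = A carry 1
  A+F+1 = A carry 1
  0+1+1 = 2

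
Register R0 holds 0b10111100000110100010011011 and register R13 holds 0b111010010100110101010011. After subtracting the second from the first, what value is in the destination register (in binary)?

0b10000001110001101101001000

Subtract column by column in base 2:
  1-1 → 0
  1-1 → 0
  0-0 → 0
  1-0 → 1
  1-1 → 0
  0-0 → 0
  0-1 → 1 (borrow)
  1-0-1 → 0
  0-1 → 1 (borrow)
  0-0-1 → 1 (borrow)
  0-1-1 → 0 (borrow)
  1-1-1 → 1 (borrow)
  0-0-1 → 1 (borrow)
  1-0-1 → 0
  1-1 → 0
  0-0 → 0
  0-1 → 1 (borrow)
  0-0-1 → 1 (borrow)
  0-0-1 → 1 (borrow)
  0-1-1 → 0 (borrow)
  1-0-1 → 0
  1-1 → 0
  1-1 → 0
  1-1 → 0
  0-0 → 0
  1-0 → 1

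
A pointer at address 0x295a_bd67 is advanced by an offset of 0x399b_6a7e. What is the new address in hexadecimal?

0x62f627e5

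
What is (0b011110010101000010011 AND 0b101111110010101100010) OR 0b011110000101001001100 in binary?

0b011110010101000010011 AND 0b101111110010101100010 = 0b001110010000000000010.
Then OR with 0b011110000101001001100.

0b11110010101001001110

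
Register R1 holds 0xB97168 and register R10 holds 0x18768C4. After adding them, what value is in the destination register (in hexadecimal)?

0x240DA2C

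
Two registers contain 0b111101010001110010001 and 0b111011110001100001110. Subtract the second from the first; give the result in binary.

Subtract column by column in base 2:
  1-0 → 1
  0-1 → 1 (borrow)
  0-1-1 → 0 (borrow)
  0-1-1 → 0 (borrow)
  1-0-1 → 0
  0-0 → 0
  0-0 → 0
  1-0 → 1
  1-1 → 0
  1-1 → 0
  0-0 → 0
  0-0 → 0
  0-0 → 0
  1-1 → 0
  0-1 → 1 (borrow)
  1-1-1 → 1 (borrow)
  0-1-1 → 0 (borrow)
  1-0-1 → 0
  1-1 → 0
  1-1 → 0
  1-1 → 0

0b1100000010000011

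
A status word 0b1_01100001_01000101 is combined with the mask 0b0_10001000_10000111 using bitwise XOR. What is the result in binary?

XOR bit by bit (1 where the bits differ):
  10110000101000101
^ 01000100010000111
= 11110100111000010

0b11110100111000010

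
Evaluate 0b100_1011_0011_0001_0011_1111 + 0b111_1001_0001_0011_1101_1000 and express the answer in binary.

Add column by column in base 2, right to left:
  1+0 = 1
  1+0 = 1
  1+0 = 1
  1+1 = 0 carry 1
  1+1+1 = 1 carry 1
  1+0+1 = 0 carry 1
  0+1+1 = 0 carry 1
  0+1+1 = 0 carry 1
  1+1+1 = 1 carry 1
  0+1+1 = 0 carry 1
  0+0+1 = 1
  0+0 = 0
  1+1 = 0 carry 1
  1+0+1 = 0 carry 1
  0+0+1 = 1
  0+0 = 0
  1+1 = 0 carry 1
  1+0+1 = 0 carry 1
  0+0+1 = 1
  1+1 = 0 carry 1
  0+1+1 = 0 carry 1
  0+1+1 = 0 carry 1
  1+1+1 = 1 carry 1
  final carry 1

0b110001000100010100010111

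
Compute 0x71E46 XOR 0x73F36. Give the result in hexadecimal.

0x02170

XOR each hex digit independently (no carries):
  7^7=0, 1^3=2, E^F=1, 4^3=7, 6^6=0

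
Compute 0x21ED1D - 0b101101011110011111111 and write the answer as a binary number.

0x21ED1D = 0b1000011110110100011101 in binary.
Subtract column by column in base 2:
  1-1 → 0
  0-1 → 1 (borrow)
  1-1-1 → 1 (borrow)
  1-1-1 → 1 (borrow)
  1-1-1 → 1 (borrow)
  0-1-1 → 0 (borrow)
  0-1-1 → 0 (borrow)
  0-1-1 → 0 (borrow)
  1-0-1 → 0
  0-0 → 0
  1-1 → 0
  1-1 → 0
  0-1 → 1 (borrow)
  1-1-1 → 1 (borrow)
  1-0-1 → 0
  1-1 → 0
  1-0 → 1
  0-1 → 1 (borrow)
  0-1-1 → 0 (borrow)
  0-0-1 → 1 (borrow)
  0-1-1 → 0 (borrow)
  1-0-1 → 0

0b10110011000000011110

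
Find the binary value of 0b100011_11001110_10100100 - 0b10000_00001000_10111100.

0b100111100010111101000

Subtract column by column in base 2:
  0-0 → 0
  0-0 → 0
  1-1 → 0
  0-1 → 1 (borrow)
  0-1-1 → 0 (borrow)
  1-1-1 → 1 (borrow)
  0-0-1 → 1 (borrow)
  1-1-1 → 1 (borrow)
  0-0-1 → 1 (borrow)
  1-0-1 → 0
  1-0 → 1
  1-1 → 0
  0-0 → 0
  0-0 → 0
  1-0 → 1
  1-0 → 1
  1-0 → 1
  1-0 → 1
  0-0 → 0
  0-0 → 0
  0-1 → 1 (borrow)
  1-0-1 → 0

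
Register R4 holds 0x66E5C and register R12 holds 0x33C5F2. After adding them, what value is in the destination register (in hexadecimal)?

Add column by column in base 16, right to left:
  C+2 = E
  5+F = 4 carry 1
  E+5+1 = 4 carry 1
  6+C+1 = 3 carry 1
  6+3+1 = A
  0+3 = 3

0x3A344E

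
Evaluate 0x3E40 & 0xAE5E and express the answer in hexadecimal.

AND each hex digit independently (no carries):
  3&A=2, E&E=E, 4&5=4, 0&E=0

0x2E40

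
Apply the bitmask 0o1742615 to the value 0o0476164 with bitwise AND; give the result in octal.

0o0442004

AND each oct digit independently (no carries):
  0&1=0, 4&7=4, 7&4=4, 6&2=2, 1&6=0, 6&1=0, 4&5=4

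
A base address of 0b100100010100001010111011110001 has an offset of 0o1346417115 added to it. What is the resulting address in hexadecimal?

0b100100010100001010111011110001 = 0x2450aef1 in hexadecimal.
0o1346417115 = 0xb9a1e4d in hexadecimal.
Add column by column in base 16, right to left:
  1+d = e
  f+4 = 3 carry 1
  e+e+1 = d carry 1
  a+1+1 = c
  0+a = a
  5+9 = e
  4+b = f
  2+0 = 2

0x2feacd3e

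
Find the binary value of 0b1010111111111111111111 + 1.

0b1011000000000000000000

The trailing 18 digits are 1 (max in base 2), so adding 1 cascades: they roll to 0 and the next digit up increments.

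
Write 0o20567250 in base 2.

0b10000101110111010101000

Each octal digit is 3 bits: 2=010 0=000 5=101 6=110 7=111 2=010 5=101 0=000.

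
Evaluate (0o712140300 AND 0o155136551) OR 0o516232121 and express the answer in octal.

0o712140300 AND 0o155136551 = 0o110100100.
Then OR with 0o516232121.

0o516332121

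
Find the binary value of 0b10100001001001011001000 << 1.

0b101000010010010110010000

Left shift by 1: append 1 zero bit.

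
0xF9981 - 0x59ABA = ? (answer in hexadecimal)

Subtract column by column in base 16:
  1-A → 7 (borrow)
  8-B-1 → C (borrow)
  9-A-1 → E (borrow)
  9-9-1 → F (borrow)
  F-5-1 → 9

0x9FEC7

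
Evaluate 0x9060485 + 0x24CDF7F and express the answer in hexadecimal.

0xB52E404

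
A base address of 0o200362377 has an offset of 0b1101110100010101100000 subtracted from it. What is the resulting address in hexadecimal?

0o200362377 = 0x201e4ff in hexadecimal.
0b1101110100010101100000 = 0x374560 in hexadecimal.
Subtract column by column in base 16:
  f-0 → f
  f-6 → 9
  4-5 → f (borrow)
  e-4-1 → 9
  1-7 → a (borrow)
  0-3-1 → c (borrow)
  2-0-1 → 1

0x1ca9f9f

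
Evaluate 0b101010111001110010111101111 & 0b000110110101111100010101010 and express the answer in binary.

0b000010110001110000010101010

AND bit by bit (1 only where both bits are 1):
  101010111001110010111101111
& 000110110101111100010101010
= 000010110001110000010101010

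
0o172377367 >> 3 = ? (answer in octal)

0o17237736

Shifting right by 3 bits = 1 oct digit: drop the last 1.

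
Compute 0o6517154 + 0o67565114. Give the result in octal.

Add column by column in base 8, right to left:
  4+4 = 0 carry 1
  5+1+1 = 7
  1+1 = 2
  7+5 = 4 carry 1
  1+6+1 = 0 carry 1
  5+5+1 = 3 carry 1
  6+7+1 = 6 carry 1
  0+6+1 = 7

0o76304270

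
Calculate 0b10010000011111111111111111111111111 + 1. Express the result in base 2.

The trailing 26 digits are 1 (max in base 2), so adding 1 cascades: they roll to 0 and the next digit up increments.

0b10010000100000000000000000000000000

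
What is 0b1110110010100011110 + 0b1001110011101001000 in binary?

0b11000100110001100110

Add column by column in base 2, right to left:
  0+0 = 0
  1+0 = 1
  1+0 = 1
  1+1 = 0 carry 1
  1+0+1 = 0 carry 1
  0+0+1 = 1
  0+1 = 1
  0+0 = 0
  1+1 = 0 carry 1
  0+1+1 = 0 carry 1
  1+1+1 = 1 carry 1
  0+0+1 = 1
  0+0 = 0
  1+1 = 0 carry 1
  1+1+1 = 1 carry 1
  0+1+1 = 0 carry 1
  1+0+1 = 0 carry 1
  1+0+1 = 0 carry 1
  1+1+1 = 1 carry 1
  final carry 1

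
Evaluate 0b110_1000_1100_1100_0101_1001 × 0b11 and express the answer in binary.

0b1001110100110010100001011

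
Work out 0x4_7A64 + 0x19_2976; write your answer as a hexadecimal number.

0x1DA3DA

Add column by column in base 16, right to left:
  4+6 = A
  6+7 = D
  A+9 = 3 carry 1
  7+2+1 = A
  4+9 = D
  0+1 = 1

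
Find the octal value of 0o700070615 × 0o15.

0o13301342051

Multiply each base-8 digit by 13, carrying:
  5×13 = 65 → write 1 carry 8
  1×13+8 = 21 → write 5 carry 2
  6×13+2 = 80 → write 0 carry 10
  0×13+10 = 10 → write 2 carry 1
  7×13+1 = 92 → write 4 carry 11
  0×13+11 = 11 → write 3 carry 1
  0×13+1 = 1 → write 1
  0×13 = 0 → write 0
  7×13 = 91 → write 3 carry 11
  remaining carry: 13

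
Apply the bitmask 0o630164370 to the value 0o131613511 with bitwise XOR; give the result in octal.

XOR each oct digit independently (no carries):
  1^6=7, 3^3=0, 1^0=1, 6^1=7, 1^6=7, 3^4=7, 5^3=6, 1^7=6, 1^0=1

0o701777661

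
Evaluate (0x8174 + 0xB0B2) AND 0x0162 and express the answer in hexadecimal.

Add column by column in base 16, right to left:
  4+2 = 6
  7+B = 2 carry 1
  1+0+1 = 2
  8+B = 3 carry 1
  final carry 1
Sum = 0x13226; now AND with 0x0162:
  1&0=0, 3&0=0, 2&1=0, 2&6=2, 6&2=2

0x22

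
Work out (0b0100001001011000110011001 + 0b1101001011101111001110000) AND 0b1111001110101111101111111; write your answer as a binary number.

Add column by column in base 2, right to left:
  1+0 = 1
  0+0 = 0
  0+0 = 0
  1+0 = 1
  1+1 = 0 carry 1
  0+1+1 = 0 carry 1
  0+1+1 = 0 carry 1
  1+0+1 = 0 carry 1
  1+0+1 = 0 carry 1
  0+1+1 = 0 carry 1
  0+1+1 = 0 carry 1
  0+1+1 = 0 carry 1
  1+1+1 = 1 carry 1
  1+0+1 = 0 carry 1
  0+1+1 = 0 carry 1
  1+1+1 = 1 carry 1
  0+1+1 = 0 carry 1
  0+0+1 = 1
  1+1 = 0 carry 1
  0+0+1 = 1
  0+0 = 0
  0+1 = 1
  0+0 = 0
  1+1 = 0 carry 1
  0+1+1 = 0 carry 1
  final carry 1
Sum = 0b10001010101001000000001001; now AND with 0b1111001110101111101111111:
  10001010101001000000001001
& 01111001110101111101111111
= 00001000100001000000001001

0b1000100001000000001001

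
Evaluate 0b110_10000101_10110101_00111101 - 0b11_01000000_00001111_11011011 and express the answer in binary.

0b11010001011010010101100010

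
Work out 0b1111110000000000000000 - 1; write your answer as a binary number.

The trailing 16 digits are 0, so subtracting 1 borrows through: they become 1 and the next digit up decrements.

0b1111101111111111111111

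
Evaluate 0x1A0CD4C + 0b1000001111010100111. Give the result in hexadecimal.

0b1000001111010100111 = 0x41EA7 in hexadecimal.
Add column by column in base 16, right to left:
  C+7 = 3 carry 1
  4+A+1 = F
  D+E = B carry 1
  C+1+1 = E
  0+4 = 4
  A+0 = A
  1+0 = 1

0x1A4EBF3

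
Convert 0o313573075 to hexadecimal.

0x32ef63d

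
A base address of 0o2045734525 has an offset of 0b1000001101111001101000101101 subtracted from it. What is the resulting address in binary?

0o2045734525 = 0b10000100101111011100101010101 in binary.
Subtract column by column in base 2:
  1-1 → 0
  0-0 → 0
  1-1 → 0
  0-1 → 1 (borrow)
  1-0-1 → 0
  0-1 → 1 (borrow)
  1-0-1 → 0
  0-0 → 0
  1-0 → 1
  0-1 → 1 (borrow)
  0-0-1 → 1 (borrow)
  1-1-1 → 1 (borrow)
  1-1-1 → 1 (borrow)
  1-0-1 → 0
  0-0 → 0
  1-1 → 0
  1-1 → 0
  1-1 → 0
  1-1 → 0
  0-0 → 0
  1-1 → 0
  0-1 → 1 (borrow)
  0-0-1 → 1 (borrow)
  1-0-1 → 0
  0-0 → 0
  0-0 → 0
  0-0 → 0
  0-1 → 1 (borrow)
  1-0-1 → 0

0b1000011000000001111100101000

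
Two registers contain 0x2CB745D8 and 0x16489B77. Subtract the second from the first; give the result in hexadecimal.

0x166EAA61

Subtract column by column in base 16:
  8-7 → 1
  D-7 → 6
  5-B → A (borrow)
  4-9-1 → A (borrow)
  7-8-1 → E (borrow)
  B-4-1 → 6
  C-6 → 6
  2-1 → 1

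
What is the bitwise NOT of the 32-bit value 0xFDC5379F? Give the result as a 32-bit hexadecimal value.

0x023AC860

Each hex digit d becomes F−d:
  F→0, D→2, C→3, 5→A, 3→C, 7→8, 9→6, F→0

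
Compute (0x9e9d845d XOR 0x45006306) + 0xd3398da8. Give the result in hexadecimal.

First 0x9e9d845d XOR 0x45006306 = 0xdb9de75b.
Add column by column in base 16, right to left:
  b+8 = 3 carry 1
  5+a+1 = 0 carry 1
  7+d+1 = 5 carry 1
  e+8+1 = 7 carry 1
  d+9+1 = 7 carry 1
  9+3+1 = d
  b+3 = e
  d+d = a carry 1
  final carry 1

0x1aed77503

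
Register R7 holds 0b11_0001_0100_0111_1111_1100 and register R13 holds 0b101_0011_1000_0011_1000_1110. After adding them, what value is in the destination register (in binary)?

0b100001001100101110001010

Add column by column in base 2, right to left:
  0+0 = 0
  0+1 = 1
  1+1 = 0 carry 1
  1+1+1 = 1 carry 1
  1+0+1 = 0 carry 1
  1+0+1 = 0 carry 1
  1+0+1 = 0 carry 1
  1+1+1 = 1 carry 1
  1+1+1 = 1 carry 1
  1+1+1 = 1 carry 1
  1+0+1 = 0 carry 1
  0+0+1 = 1
  0+0 = 0
  0+0 = 0
  1+0 = 1
  0+1 = 1
  1+1 = 0 carry 1
  0+1+1 = 0 carry 1
  0+0+1 = 1
  0+0 = 0
  1+1 = 0 carry 1
  1+0+1 = 0 carry 1
  0+1+1 = 0 carry 1
  final carry 1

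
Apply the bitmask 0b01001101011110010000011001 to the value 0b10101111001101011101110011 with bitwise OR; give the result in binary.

OR bit by bit (1 where either bit is 1):
  10101111001101011101110011
| 01001101011110010000011001
= 11101111011111011101111011

0b11101111011111011101111011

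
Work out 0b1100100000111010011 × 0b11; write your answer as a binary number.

0b100101100010101111001

Multiply each base-2 digit by 3, carrying:
  1×3 = 3 → write 1 carry 1
  1×3+1 = 4 → write 0 carry 2
  0×3+2 = 2 → write 0 carry 1
  0×3+1 = 1 → write 1
  1×3 = 3 → write 1 carry 1
  0×3+1 = 1 → write 1
  1×3 = 3 → write 1 carry 1
  1×3+1 = 4 → write 0 carry 2
  1×3+2 = 5 → write 1 carry 2
  0×3+2 = 2 → write 0 carry 1
  0×3+1 = 1 → write 1
  0×3 = 0 → write 0
  0×3 = 0 → write 0
  0×3 = 0 → write 0
  1×3 = 3 → write 1 carry 1
  0×3+1 = 1 → write 1
  0×3 = 0 → write 0
  1×3 = 3 → write 1 carry 1
  1×3+1 = 4 → write 0 carry 2
  remaining carry: 10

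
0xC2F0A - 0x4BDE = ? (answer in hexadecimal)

0xBE32C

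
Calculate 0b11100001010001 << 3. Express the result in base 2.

0b11100001010001000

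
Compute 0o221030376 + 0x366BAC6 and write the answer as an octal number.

0x366BAC6 = 0o331535306 in octal.
Add column by column in base 8, right to left:
  6+6 = 4 carry 1
  7+0+1 = 0 carry 1
  3+3+1 = 7
  0+5 = 5
  3+3 = 6
  0+5 = 5
  1+1 = 2
  2+3 = 5
  2+3 = 5

0o552565704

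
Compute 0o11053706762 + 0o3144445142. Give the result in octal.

Add column by column in base 8, right to left:
  2+2 = 4
  6+4 = 2 carry 1
  7+1+1 = 1 carry 1
  6+5+1 = 4 carry 1
  0+4+1 = 5
  7+4 = 3 carry 1
  3+4+1 = 0 carry 1
  5+4+1 = 2 carry 1
  0+1+1 = 2
  1+3 = 4
  1+0 = 1

0o14220354124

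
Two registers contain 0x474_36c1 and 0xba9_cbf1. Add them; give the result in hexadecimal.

Add column by column in base 16, right to left:
  1+1 = 2
  c+f = b carry 1
  6+b+1 = 2 carry 1
  3+c+1 = 0 carry 1
  4+9+1 = e
  7+a = 1 carry 1
  4+b+1 = 0 carry 1
  final carry 1

0x101e02b2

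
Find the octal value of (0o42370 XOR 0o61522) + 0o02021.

0o25673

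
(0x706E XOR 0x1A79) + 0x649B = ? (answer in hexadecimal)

First 0x706E XOR 0x1A79 = 0x6A17.
Add column by column in base 16, right to left:
  7+B = 2 carry 1
  1+9+1 = B
  A+4 = E
  6+6 = C

0xCEB2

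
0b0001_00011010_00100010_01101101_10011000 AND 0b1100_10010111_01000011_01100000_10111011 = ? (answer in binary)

0b000000010010000000100110000010011000

AND bit by bit (1 only where both bits are 1):
  000100011010001000100110110110011000
& 110010010111010000110110000010111011
= 000000010010000000100110000010011000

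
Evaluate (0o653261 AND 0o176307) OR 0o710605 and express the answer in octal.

0o752605

0o653261 AND 0o176307 = 0o052201.
Then OR with 0o710605.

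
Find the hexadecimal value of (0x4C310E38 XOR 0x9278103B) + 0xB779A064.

0x195C2BE67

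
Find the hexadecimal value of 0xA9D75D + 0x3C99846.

0x4736FA3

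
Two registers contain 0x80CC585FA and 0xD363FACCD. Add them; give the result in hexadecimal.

0x15430532C7

Add column by column in base 16, right to left:
  A+D = 7 carry 1
  F+C+1 = C carry 1
  5+C+1 = 2 carry 1
  8+A+1 = 3 carry 1
  5+F+1 = 5 carry 1
  C+3+1 = 0 carry 1
  C+6+1 = 3 carry 1
  0+3+1 = 4
  8+D = 5 carry 1
  final carry 1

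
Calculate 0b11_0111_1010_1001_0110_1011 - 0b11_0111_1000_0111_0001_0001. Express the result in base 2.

Subtract column by column in base 2:
  1-1 → 0
  1-0 → 1
  0-0 → 0
  1-0 → 1
  0-1 → 1 (borrow)
  1-0-1 → 0
  1-0 → 1
  0-0 → 0
  1-1 → 0
  0-1 → 1 (borrow)
  0-1-1 → 0 (borrow)
  1-0-1 → 0
  0-0 → 0
  1-0 → 1
  0-0 → 0
  1-1 → 0
  1-1 → 0
  1-1 → 0
  1-1 → 0
  0-0 → 0
  1-1 → 0
  1-1 → 0

0b10001001011010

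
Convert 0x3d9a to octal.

Expand each hex digit to 4 bits: 3=0011 d=1101 9=1001 a=1010.
Group the bits in threes: 011 110 110 011 010 → 36632.

0o36632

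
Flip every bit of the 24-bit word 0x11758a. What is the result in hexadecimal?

0xee8a75

Each hex digit d becomes f−d:
  1→e, 1→e, 7→8, 5→a, 8→7, a→5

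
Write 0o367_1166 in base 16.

Each octal digit is 3 bits: 3=011 6=110 7=111 1=001 1=001 6=110 6=110.
Group the bits into nibbles: 1111 0111 0010 0111 0110 → f7276.

0xf7276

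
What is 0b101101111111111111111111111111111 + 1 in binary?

0b101110000000000000000000000000000

The trailing 28 digits are 1 (max in base 2), so adding 1 cascades: they roll to 0 and the next digit up increments.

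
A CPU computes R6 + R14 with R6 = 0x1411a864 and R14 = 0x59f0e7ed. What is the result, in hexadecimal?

0x6e029051

Add column by column in base 16, right to left:
  4+d = 1 carry 1
  6+e+1 = 5 carry 1
  8+7+1 = 0 carry 1
  a+e+1 = 9 carry 1
  1+0+1 = 2
  1+f = 0 carry 1
  4+9+1 = e
  1+5 = 6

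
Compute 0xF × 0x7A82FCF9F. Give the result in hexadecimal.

0x72DACD2A51

Multiply each base-16 digit by 15, carrying:
  F×15 = 225 → write 1 carry 14
  9×15+14 = 149 → write 5 carry 9
  F×15+9 = 234 → write A carry 14
  C×15+14 = 194 → write 2 carry 12
  F×15+12 = 237 → write D carry 14
  2×15+14 = 44 → write C carry 2
  8×15+2 = 122 → write A carry 7
  A×15+7 = 157 → write D carry 9
  7×15+9 = 114 → write 2 carry 7
  remaining carry: 7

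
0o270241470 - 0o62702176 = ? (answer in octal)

Subtract column by column in base 8:
  0-6 → 2 (borrow)
  7-7-1 → 7 (borrow)
  4-1-1 → 2
  1-2 → 7 (borrow)
  4-0-1 → 3
  2-7 → 3 (borrow)
  0-2-1 → 5 (borrow)
  7-6-1 → 0
  2-0 → 2

0o205337272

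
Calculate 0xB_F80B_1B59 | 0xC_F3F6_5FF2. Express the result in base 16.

OR each hex digit independently (no carries):
  B|C=F, F|F=F, 8|3=B, 0|F=F, B|6=F, 1|5=5, B|F=F, 5|F=F, 9|2=B

0xFFBFF5FFB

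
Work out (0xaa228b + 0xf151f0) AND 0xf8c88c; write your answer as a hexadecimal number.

0x984008

Add column by column in base 16, right to left:
  b+0 = b
  8+f = 7 carry 1
  2+1+1 = 4
  2+5 = 7
  a+1 = b
  a+f = 9 carry 1
  final carry 1
Sum = 0x19b747b; now AND with 0xf8c88c:
  1&0=0, 9&f=9, b&8=8, 7&c=4, 4&8=0, 7&8=0, b&c=8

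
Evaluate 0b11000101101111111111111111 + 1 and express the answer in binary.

0b11000101110000000000000000

The trailing 16 digits are 1 (max in base 2), so adding 1 cascades: they roll to 0 and the next digit up increments.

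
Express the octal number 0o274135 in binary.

Each octal digit is 3 bits: 2=010 7=111 4=100 1=001 3=011 5=101.

0b10111100001011101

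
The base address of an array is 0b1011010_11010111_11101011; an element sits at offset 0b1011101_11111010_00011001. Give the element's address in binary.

0b101110001101001000000100

Add column by column in base 2, right to left:
  1+1 = 0 carry 1
  1+0+1 = 0 carry 1
  0+0+1 = 1
  1+1 = 0 carry 1
  0+1+1 = 0 carry 1
  1+0+1 = 0 carry 1
  1+0+1 = 0 carry 1
  1+0+1 = 0 carry 1
  1+0+1 = 0 carry 1
  1+1+1 = 1 carry 1
  1+0+1 = 0 carry 1
  0+1+1 = 0 carry 1
  1+1+1 = 1 carry 1
  0+1+1 = 0 carry 1
  1+1+1 = 1 carry 1
  1+1+1 = 1 carry 1
  0+1+1 = 0 carry 1
  1+0+1 = 0 carry 1
  0+1+1 = 0 carry 1
  1+1+1 = 1 carry 1
  1+1+1 = 1 carry 1
  0+0+1 = 1
  1+1 = 0 carry 1
  final carry 1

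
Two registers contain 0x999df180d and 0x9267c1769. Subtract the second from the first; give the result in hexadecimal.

Subtract column by column in base 16:
  d-9 → 4
  0-6 → a (borrow)
  8-7-1 → 0
  1-1 → 0
  f-c → 3
  d-7 → 6
  9-6 → 3
  9-2 → 7
  9-9 → 0

0x736300a4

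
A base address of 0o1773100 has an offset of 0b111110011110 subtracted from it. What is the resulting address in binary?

0o1773100 = 0b1111111011001000000 in binary.
Subtract column by column in base 2:
  0-0 → 0
  0-1 → 1 (borrow)
  0-1-1 → 0 (borrow)
  0-1-1 → 0 (borrow)
  0-1-1 → 0 (borrow)
  0-0-1 → 1 (borrow)
  1-0-1 → 0
  0-1 → 1 (borrow)
  0-1-1 → 0 (borrow)
  1-1-1 → 1 (borrow)
  1-1-1 → 1 (borrow)
  0-1-1 → 0 (borrow)
  1-0-1 → 0
  1-0 → 1
  1-0 → 1
  1-0 → 1
  1-0 → 1
  1-0 → 1
  1-0 → 1

0b1111110011010100010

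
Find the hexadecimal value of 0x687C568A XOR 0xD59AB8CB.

0xBDE6EE41

XOR each hex digit independently (no carries):
  6^D=B, 8^5=D, 7^9=E, C^A=6, 5^B=E, 6^8=E, 8^C=4, A^B=1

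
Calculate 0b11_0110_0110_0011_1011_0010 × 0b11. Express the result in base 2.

Multiply each base-2 digit by 3, carrying:
  0×3 = 0 → write 0
  1×3 = 3 → write 1 carry 1
  0×3+1 = 1 → write 1
  0×3 = 0 → write 0
  1×3 = 3 → write 1 carry 1
  1×3+1 = 4 → write 0 carry 2
  0×3+2 = 2 → write 0 carry 1
  1×3+1 = 4 → write 0 carry 2
  1×3+2 = 5 → write 1 carry 2
  1×3+2 = 5 → write 1 carry 2
  0×3+2 = 2 → write 0 carry 1
  0×3+1 = 1 → write 1
  0×3 = 0 → write 0
  1×3 = 3 → write 1 carry 1
  1×3+1 = 4 → write 0 carry 2
  0×3+2 = 2 → write 0 carry 1
  0×3+1 = 1 → write 1
  1×3 = 3 → write 1 carry 1
  1×3+1 = 4 → write 0 carry 2
  0×3+2 = 2 → write 0 carry 1
  1×3+1 = 4 → write 0 carry 2
  1×3+2 = 5 → write 1 carry 2
  remaining carry: 10

0b101000110010101100010110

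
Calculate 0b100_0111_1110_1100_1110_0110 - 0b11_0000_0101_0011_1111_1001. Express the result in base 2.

Subtract column by column in base 2:
  0-1 → 1 (borrow)
  1-0-1 → 0
  1-0 → 1
  0-1 → 1 (borrow)
  0-1-1 → 0 (borrow)
  1-1-1 → 1 (borrow)
  1-1-1 → 1 (borrow)
  1-1-1 → 1 (borrow)
  0-1-1 → 0 (borrow)
  0-1-1 → 0 (borrow)
  1-0-1 → 0
  1-0 → 1
  0-1 → 1 (borrow)
  1-0-1 → 0
  1-1 → 0
  1-0 → 1
  1-0 → 1
  1-0 → 1
  1-0 → 1
  0-0 → 0
  0-1 → 1 (borrow)
  0-1-1 → 0 (borrow)
  1-0-1 → 0

0b101111001100011101101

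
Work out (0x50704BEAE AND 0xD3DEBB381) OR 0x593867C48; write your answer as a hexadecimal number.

0x50704BEAE AND 0xD3DEBB381 = 0x50500B280.
Then OR with 0x593867C48.

0x59786FEC8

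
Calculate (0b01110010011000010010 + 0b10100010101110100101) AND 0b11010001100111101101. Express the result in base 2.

0b10001000110100101

Add column by column in base 2, right to left:
  0+1 = 1
  1+0 = 1
  0+1 = 1
  0+0 = 0
  1+0 = 1
  0+1 = 1
  0+0 = 0
  0+1 = 1
  0+1 = 1
  1+1 = 0 carry 1
  1+0+1 = 0 carry 1
  0+1+1 = 0 carry 1
  0+0+1 = 1
  1+1 = 0 carry 1
  0+0+1 = 1
  0+0 = 0
  1+0 = 1
  1+1 = 0 carry 1
  1+0+1 = 0 carry 1
  0+1+1 = 0 carry 1
  final carry 1
Sum = 0b100010101000110110111; now AND with 0b11010001100111101101:
  100010101000110110111
& 011010001100111101101
= 000010001000110100101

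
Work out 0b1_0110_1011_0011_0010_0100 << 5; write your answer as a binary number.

Left shift by 5: append 5 zero bits.

0b10110101100110010010000000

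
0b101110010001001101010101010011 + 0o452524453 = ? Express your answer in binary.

0b110010111011110111111001111110

0o452524453 = 0b100101010101010100100101011 in binary.
Add column by column in base 2, right to left:
  1+1 = 0 carry 1
  1+1+1 = 1 carry 1
  0+0+1 = 1
  0+1 = 1
  1+0 = 1
  0+1 = 1
  1+0 = 1
  0+0 = 0
  1+1 = 0 carry 1
  0+0+1 = 1
  1+0 = 1
  0+1 = 1
  1+0 = 1
  0+1 = 1
  1+0 = 1
  1+1 = 0 carry 1
  0+0+1 = 1
  0+1 = 1
  1+0 = 1
  0+1 = 1
  0+0 = 0
  0+1 = 1
  1+0 = 1
  0+1 = 1
  0+0 = 0
  1+0 = 1
  1+1 = 0 carry 1
  1+0+1 = 0 carry 1
  0+0+1 = 1
  1+0 = 1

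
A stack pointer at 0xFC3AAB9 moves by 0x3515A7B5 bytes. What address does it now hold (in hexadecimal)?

Add column by column in base 16, right to left:
  9+5 = E
  B+B = 6 carry 1
  A+7+1 = 2 carry 1
  A+A+1 = 5 carry 1
  3+5+1 = 9
  C+1 = D
  F+5 = 4 carry 1
  0+3+1 = 4

0x44D9526E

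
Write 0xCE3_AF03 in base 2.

Expand each hex digit to 4 bits: C=1100 E=1110 3=0011 A=1010 F=1111 0=0000 3=0011.

0b1100111000111010111100000011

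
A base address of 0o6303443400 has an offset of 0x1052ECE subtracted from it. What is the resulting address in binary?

0o6303443400 = 0b110011000011100100011100000000 in binary.
0x1052ECE = 0b1000001010010111011001110 in binary.
Subtract column by column in base 2:
  0-0 → 0
  0-1 → 1 (borrow)
  0-1-1 → 0 (borrow)
  0-1-1 → 0 (borrow)
  0-0-1 → 1 (borrow)
  0-0-1 → 1 (borrow)
  0-1-1 → 0 (borrow)
  0-1-1 → 0 (borrow)
  1-0-1 → 0
  1-1 → 0
  1-1 → 0
  0-1 → 1 (borrow)
  0-0-1 → 1 (borrow)
  0-1-1 → 0 (borrow)
  1-0-1 → 0
  0-0 → 0
  0-1 → 1 (borrow)
  1-0-1 → 0
  1-1 → 0
  1-0 → 1
  0-0 → 0
  0-0 → 0
  0-0 → 0
  0-0 → 0
  1-1 → 0
  1-0 → 1
  0-0 → 0
  0-0 → 0
  1-0 → 1
  1-0 → 1

0b110010000010010001100000110010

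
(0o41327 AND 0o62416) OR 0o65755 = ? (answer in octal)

0o41327 AND 0o62416 = 0o40006.
Then OR with 0o65755.

0o65757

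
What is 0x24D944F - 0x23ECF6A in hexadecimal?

Subtract column by column in base 16:
  F-A → 5
  4-6 → E (borrow)
  4-F-1 → 4 (borrow)
  9-C-1 → C (borrow)
  D-E-1 → E (borrow)
  4-3-1 → 0
  2-2 → 0

0xEC4E5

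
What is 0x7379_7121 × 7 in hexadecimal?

Multiply each base-16 digit by 7, carrying:
  1×7 = 7 → write 7
  2×7 = 14 → write E
  1×7 = 7 → write 7
  7×7 = 49 → write 1 carry 3
  9×7+3 = 66 → write 2 carry 4
  7×7+4 = 53 → write 5 carry 3
  3×7+3 = 24 → write 8 carry 1
  7×7+1 = 50 → write 2 carry 3
  remaining carry: 3

0x3285217E7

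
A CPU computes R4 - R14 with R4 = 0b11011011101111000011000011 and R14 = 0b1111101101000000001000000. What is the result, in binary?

0b1011110000111000010000011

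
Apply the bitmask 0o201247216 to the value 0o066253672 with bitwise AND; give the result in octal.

0o000243212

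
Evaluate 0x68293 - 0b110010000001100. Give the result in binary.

0x68293 = 0b1101000001010010011 in binary.
Subtract column by column in base 2:
  1-0 → 1
  1-0 → 1
  0-1 → 1 (borrow)
  0-1-1 → 0 (borrow)
  1-0-1 → 0
  0-0 → 0
  0-0 → 0
  1-0 → 1
  0-0 → 0
  1-0 → 1
  0-1 → 1 (borrow)
  0-0-1 → 1 (borrow)
  0-0-1 → 1 (borrow)
  0-1-1 → 0 (borrow)
  0-1-1 → 0 (borrow)
  1-0-1 → 0
  0-0 → 0
  1-0 → 1
  1-0 → 1

0b1100001111010000111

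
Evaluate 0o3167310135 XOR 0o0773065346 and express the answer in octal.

0o3614375273

XOR each oct digit independently (no carries):
  3^0=3, 1^7=6, 6^7=1, 7^3=4, 3^0=3, 1^6=7, 0^5=5, 1^3=2, 3^4=7, 5^6=3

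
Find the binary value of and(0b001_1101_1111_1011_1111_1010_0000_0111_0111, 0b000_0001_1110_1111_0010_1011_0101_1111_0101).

0b00000011110101100101010000001110101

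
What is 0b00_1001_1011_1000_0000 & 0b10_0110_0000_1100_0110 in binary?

AND bit by bit (1 only where both bits are 1):
  001001101110000000
& 100110000011000110
= 000000000010000000

0b000000000010000000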